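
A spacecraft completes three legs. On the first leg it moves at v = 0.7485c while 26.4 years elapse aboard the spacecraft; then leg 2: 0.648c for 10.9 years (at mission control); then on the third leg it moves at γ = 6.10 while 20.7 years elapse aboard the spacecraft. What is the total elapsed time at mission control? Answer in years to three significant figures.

Δt = 177 years

Leg 1: γ = 1/√(1 − 0.7485²) = 1/√0.4397 = 1.508; Δt_1 = 1.508 × 26.4 = 39.81 years.
Leg 2: 10.9 years is already measured at mission control.
Leg 3: γ = 6.10; Δt_3 = 6.100 × 20.7 = 126.3 years.
Total: 39.81 + 10.90 + 126.3 years.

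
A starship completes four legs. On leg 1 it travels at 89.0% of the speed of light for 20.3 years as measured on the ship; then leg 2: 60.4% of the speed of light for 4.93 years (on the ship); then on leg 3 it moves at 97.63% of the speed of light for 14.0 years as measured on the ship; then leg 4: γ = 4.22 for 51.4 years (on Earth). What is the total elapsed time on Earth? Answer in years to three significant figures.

Δt = 167 years

Leg 1: β = 0.890; γ = 1/√(1 − 0.890²) = 1/√0.2079 = 2.193; Δt_1 = 2.193 × 20.3 = 44.52 years.
Leg 2: β = 0.604; γ = 1/√(1 − 0.604²) = 1/√0.6352 = 1.255; Δt_2 = 1.255 × 4.93 = 6.186 years.
Leg 3: β = 0.9763; γ = 1/√(1 − 0.9763²) = 1/√0.04684 = 4.621; Δt_3 = 4.621 × 14.0 = 64.69 years.
Leg 4: 51.4 years is already measured on Earth.
Total: 44.52 + 6.186 + 64.69 + 51.40 years.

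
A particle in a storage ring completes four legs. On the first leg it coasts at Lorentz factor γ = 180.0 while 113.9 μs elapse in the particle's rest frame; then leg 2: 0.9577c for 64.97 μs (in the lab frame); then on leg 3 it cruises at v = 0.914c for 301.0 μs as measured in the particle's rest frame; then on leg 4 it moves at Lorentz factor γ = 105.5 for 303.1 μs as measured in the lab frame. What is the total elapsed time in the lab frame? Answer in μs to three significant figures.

Δt = 2.16×10⁴ μs

Leg 1: γ = 180.0; Δt_1 = 180.0 × 113.9 = 2.050×10⁴ μs.
Leg 2: 64.97 μs is already measured in the lab frame.
Leg 3: γ = 1/√(1 − 0.914²) = 1/√0.1646 = 2.465; Δt_3 = 2.465 × 301.0 = 741.9 μs.
Leg 4: 303.1 μs is already measured in the lab frame.
Total: 2.050×10⁴ + 64.97 + 741.9 + 303.1 μs.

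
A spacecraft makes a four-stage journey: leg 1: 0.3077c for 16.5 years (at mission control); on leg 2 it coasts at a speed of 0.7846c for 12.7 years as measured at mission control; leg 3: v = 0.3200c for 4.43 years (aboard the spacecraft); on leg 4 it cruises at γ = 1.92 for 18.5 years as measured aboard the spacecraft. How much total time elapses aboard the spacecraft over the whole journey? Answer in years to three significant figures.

τ = 46.5 years

Leg 1: γ = 1/√(1 − 0.3077²) = 1/√0.9053 = 1.051; τ_1 = 16.5/1.051 = 15.70 years.
Leg 2: γ = 1/√(1 − 0.7846²) = 1/√0.3844 = 1.613; τ_2 = 12.7/1.613 = 7.874 years.
Leg 3: 4.43 years is already measured aboard the spacecraft.
Leg 4: 18.5 years is already measured aboard the spacecraft.
Total: 15.70 + 7.874 + 4.430 + 18.50 years.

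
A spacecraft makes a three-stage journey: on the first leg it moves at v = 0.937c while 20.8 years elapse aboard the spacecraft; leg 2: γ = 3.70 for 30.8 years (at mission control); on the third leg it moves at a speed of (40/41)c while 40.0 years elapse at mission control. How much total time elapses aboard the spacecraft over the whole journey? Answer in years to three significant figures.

Leg 1: 20.8 years is already measured aboard the spacecraft.
Leg 2: γ = 3.70; τ_2 = 30.8/3.700 = 8.324 years.
Leg 3: γ = 1/√(1 − (40/41)²) = 41/9 ≈ 4.556; τ_3 = 40.0/4.556 = 8.780 years.
Total: 20.80 + 8.324 + 8.780 years.

τ = 37.9 years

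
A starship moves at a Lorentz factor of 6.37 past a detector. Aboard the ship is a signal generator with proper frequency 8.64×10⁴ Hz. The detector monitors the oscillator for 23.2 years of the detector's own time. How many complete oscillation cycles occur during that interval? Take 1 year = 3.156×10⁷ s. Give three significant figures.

N = 9.93×10¹²

γ = 6.37
During 23.2 years of lab time, the oscillator's proper time advances by τ = Δt/γ = 23.2/6.370 = 3.642 years = 1.149×10⁸ s.
N = f × τ = 8.64×10⁴ × 1.149×10⁸ = 9.931×10¹².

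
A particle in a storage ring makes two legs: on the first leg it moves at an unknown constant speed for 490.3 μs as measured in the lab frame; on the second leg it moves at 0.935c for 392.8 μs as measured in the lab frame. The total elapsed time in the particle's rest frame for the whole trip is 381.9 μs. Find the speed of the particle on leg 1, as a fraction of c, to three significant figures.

Leg 1: speed unknown; τ_1 = 490.3/γ_1.
Leg 2: γ = 1/√(1 − 0.935²) = 1/√0.1258 = 2.820; τ_2 = 392.8/2.820 = 139.3 μs.
Total proper time: τ_1 + 139.3 = 381.9, so τ_1 = 381.9 − 139.3 = 242.6 μs.
γ_1 = 490.3/242.6 = 2.021; β = √(1 − 1/γ²) = √0.7552.

β = 0.869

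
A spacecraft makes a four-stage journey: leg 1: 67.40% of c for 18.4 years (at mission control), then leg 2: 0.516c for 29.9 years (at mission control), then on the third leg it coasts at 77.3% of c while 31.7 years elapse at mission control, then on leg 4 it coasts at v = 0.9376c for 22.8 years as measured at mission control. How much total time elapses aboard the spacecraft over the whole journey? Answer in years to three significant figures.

Leg 1: β = 0.6740; γ = 1/√(1 − 0.6740²) = 1/√0.5457 = 1.354; τ_1 = 18.4/1.354 = 13.59 years.
Leg 2: γ = 1/√(1 − 0.516²) = 1/√0.7337 = 1.167; τ_2 = 29.9/1.167 = 25.61 years.
Leg 3: β = 0.773; γ = 1/√(1 − 0.773²) = 1/√0.4025 = 1.576; τ_3 = 31.7/1.576 = 20.11 years.
Leg 4: γ = 1/√(1 − 0.9376²) = 1/√0.1209 = 2.876; τ_4 = 22.8/2.876 = 7.928 years.
Total: 13.59 + 25.61 + 20.11 + 7.928 years.

τ = 67.2 years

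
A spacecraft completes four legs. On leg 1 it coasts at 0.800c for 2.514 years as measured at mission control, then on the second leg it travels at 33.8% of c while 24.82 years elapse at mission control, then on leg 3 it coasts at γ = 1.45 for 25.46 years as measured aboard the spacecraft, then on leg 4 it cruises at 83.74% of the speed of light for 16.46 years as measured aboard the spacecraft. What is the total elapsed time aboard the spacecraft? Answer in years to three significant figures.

Leg 1: γ = 1/√(1 − 0.800²) = 5/3 ≈ 1.667; τ_1 = 2.514/1.667 = 1.508 years.
Leg 2: β = 0.338; γ = 1/√(1 − 0.338²) = 1/√0.8858 = 1.063; τ_2 = 24.82/1.063 = 23.36 years.
Leg 3: 25.46 years is already measured aboard the spacecraft.
Leg 4: 16.46 years is already measured aboard the spacecraft.
Total: 1.508 + 23.36 + 25.46 + 16.46 years.

τ = 66.8 years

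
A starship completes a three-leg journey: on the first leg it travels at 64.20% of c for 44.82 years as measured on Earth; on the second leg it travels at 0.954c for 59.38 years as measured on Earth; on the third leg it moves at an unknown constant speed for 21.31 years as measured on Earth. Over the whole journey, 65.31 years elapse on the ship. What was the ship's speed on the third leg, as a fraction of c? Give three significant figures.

Leg 1: β = 0.6420; γ = 1/√(1 − 0.6420²) = 1/√0.5878 = 1.304; τ_1 = 44.82/1.304 = 34.36 years.
Leg 2: γ = 1/√(1 − 0.954²) = 1/√0.08988 = 3.335; τ_2 = 59.38/3.335 = 17.80 years.
Leg 3: speed unknown; τ_3 = 21.31/γ_3.
Total proper time: 34.36 + 17.80 + τ_3 = 65.31, so τ_3 = 65.31 − 52.17 = 13.14 years.
γ_3 = 21.31/13.14 = 1.621; β = √(1 − 1/γ²) = √0.6196.

β = 0.787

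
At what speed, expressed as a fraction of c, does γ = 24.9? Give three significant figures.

β = 0.999

β = √(1 − 1/γ²) = √(1 − 1/24.9²) = √(1 − 0.001613) = √0.9984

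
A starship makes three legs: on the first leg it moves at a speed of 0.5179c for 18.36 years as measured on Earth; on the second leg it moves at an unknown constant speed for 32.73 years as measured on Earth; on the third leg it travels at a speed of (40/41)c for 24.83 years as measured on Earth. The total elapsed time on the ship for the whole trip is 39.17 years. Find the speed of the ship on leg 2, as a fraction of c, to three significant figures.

β = 0.835

Leg 1: γ = 1/√(1 − 0.5179²) = 1/√0.7318 = 1.169; τ_1 = 18.36/1.169 = 15.71 years.
Leg 2: speed unknown; τ_2 = 32.73/γ_2.
Leg 3: γ = 1/√(1 − (40/41)²) = 41/9 ≈ 4.556; τ_3 = 24.83/4.556 = 5.450 years.
Total proper time: 15.71 + τ_2 + 5.450 = 39.17, so τ_2 = 39.17 − 21.16 = 18.01 years.
γ_2 = 32.73/18.01 = 1.817; β = √(1 − 1/γ²) = √0.6971.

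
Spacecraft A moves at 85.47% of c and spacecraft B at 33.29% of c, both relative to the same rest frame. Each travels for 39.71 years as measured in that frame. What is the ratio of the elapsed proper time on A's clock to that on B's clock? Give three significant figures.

A: β = 0.8547; γ = 1/√(1 − 0.8547²) = 1/√0.2695 = 1.926. B: β = 0.3329; γ = 1/√(1 − 0.3329²) = 1/√0.8892 = 1.060.
τ_A/τ_B = γ_B/γ_A = 1.060/1.926 = 0.5505, so τ_A/τ_B = 0.5505.

τ_A/τ_B = 0.551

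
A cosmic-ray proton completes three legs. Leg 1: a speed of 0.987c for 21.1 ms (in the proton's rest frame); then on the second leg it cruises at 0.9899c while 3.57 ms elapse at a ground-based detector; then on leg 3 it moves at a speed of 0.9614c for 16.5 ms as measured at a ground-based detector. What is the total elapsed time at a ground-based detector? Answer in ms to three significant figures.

Δt = 151 ms

Leg 1: γ = 1/√(1 − 0.987²) = 1/√0.02583 = 6.222; Δt_1 = 6.222 × 21.1 = 131.3 ms.
Leg 2: 3.57 ms is already measured at a ground-based detector.
Leg 3: 16.5 ms is already measured at a ground-based detector.
Total: 131.3 + 3.570 + 16.50 ms.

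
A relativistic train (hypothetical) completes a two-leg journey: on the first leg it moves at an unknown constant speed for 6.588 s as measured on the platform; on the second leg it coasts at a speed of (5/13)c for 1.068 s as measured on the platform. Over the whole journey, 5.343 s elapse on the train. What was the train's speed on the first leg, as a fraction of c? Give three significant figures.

Leg 1: speed unknown; τ_1 = 6.588/γ_1.
Leg 2: γ = 1/√(1 − (5/13)²) = 13/12 ≈ 1.083; τ_2 = 1.068/1.083 = 0.9858 s.
Total proper time: τ_1 + 0.9858 = 5.343, so τ_1 = 5.343 − 0.9858 = 4.357 s.
γ_1 = 6.588/4.357 = 1.512; β = √(1 − 1/γ²) = √0.5626.

β = 0.750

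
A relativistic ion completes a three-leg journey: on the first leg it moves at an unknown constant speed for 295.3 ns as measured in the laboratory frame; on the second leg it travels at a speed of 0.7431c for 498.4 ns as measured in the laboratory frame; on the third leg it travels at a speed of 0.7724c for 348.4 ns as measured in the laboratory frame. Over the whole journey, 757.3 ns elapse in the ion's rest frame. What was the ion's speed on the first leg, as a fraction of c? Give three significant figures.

β = 0.728

Leg 1: speed unknown; τ_1 = 295.3/γ_1.
Leg 2: γ = 1/√(1 − 0.7431²) = 1/√0.4478 = 1.494; τ_2 = 498.4/1.494 = 333.5 ns.
Leg 3: γ = 1/√(1 − 0.7724²) = 1/√0.4034 = 1.574; τ_3 = 348.4/1.574 = 221.3 ns.
Total proper time: τ_1 + 333.5 + 221.3 = 757.3, so τ_1 = 757.3 − 554.8 = 202.5 ns.
γ_1 = 295.3/202.5 = 1.458; β = √(1 − 1/γ²) = √0.5298.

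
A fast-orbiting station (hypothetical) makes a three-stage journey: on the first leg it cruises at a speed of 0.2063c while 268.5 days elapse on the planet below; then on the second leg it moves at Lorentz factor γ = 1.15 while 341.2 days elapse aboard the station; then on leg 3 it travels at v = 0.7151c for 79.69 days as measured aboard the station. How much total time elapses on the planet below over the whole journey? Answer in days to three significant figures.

Δt = 775 days

Leg 1: 268.5 days is already measured on the planet below.
Leg 2: γ = 1.15; Δt_2 = 1.150 × 341.2 = 392.4 days.
Leg 3: γ = 1/√(1 − 0.7151²) = 1/√0.4886 = 1.431; Δt_3 = 1.431 × 79.69 = 114.0 days.
Total: 268.5 + 392.4 + 114.0 days.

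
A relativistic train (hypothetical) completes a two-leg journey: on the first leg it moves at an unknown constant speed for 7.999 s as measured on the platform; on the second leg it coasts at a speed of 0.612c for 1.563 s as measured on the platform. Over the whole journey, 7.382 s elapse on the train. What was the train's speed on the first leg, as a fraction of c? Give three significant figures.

Leg 1: speed unknown; τ_1 = 7.999/γ_1.
Leg 2: γ = 1/√(1 − 0.612²) = 1/√0.6255 = 1.264; τ_2 = 1.563/1.264 = 1.236 s.
Total proper time: τ_1 + 1.236 = 7.382, so τ_1 = 7.382 − 1.236 = 6.146 s.
γ_1 = 7.999/6.146 = 1.302; β = √(1 − 1/γ²) = √0.4097.

β = 0.640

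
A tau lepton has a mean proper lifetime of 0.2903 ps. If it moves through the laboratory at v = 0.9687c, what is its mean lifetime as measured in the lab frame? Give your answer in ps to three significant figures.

Δt = 1.17 ps

γ = 1/√(1 − 0.9687²) = 1/√0.06162 = 4.028
The rest-frame lifetime is the proper time; the lab measures the dilated interval Δt = γτ₀ = 4.028 × 0.2903 ps.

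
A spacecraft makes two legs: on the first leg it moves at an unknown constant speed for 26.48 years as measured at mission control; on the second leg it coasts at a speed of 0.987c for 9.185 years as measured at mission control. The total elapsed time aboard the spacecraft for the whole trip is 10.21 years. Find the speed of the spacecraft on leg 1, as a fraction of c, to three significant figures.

β = 0.944

Leg 1: speed unknown; τ_1 = 26.48/γ_1.
Leg 2: γ = 1/√(1 − 0.987²) = 1/√0.02583 = 6.222; τ_2 = 9.185/6.222 = 1.476 years.
Total proper time: τ_1 + 1.476 = 10.21, so τ_1 = 10.21 − 1.476 = 8.734 years.
γ_1 = 26.48/8.734 = 3.032; β = √(1 − 1/γ²) = √0.8912.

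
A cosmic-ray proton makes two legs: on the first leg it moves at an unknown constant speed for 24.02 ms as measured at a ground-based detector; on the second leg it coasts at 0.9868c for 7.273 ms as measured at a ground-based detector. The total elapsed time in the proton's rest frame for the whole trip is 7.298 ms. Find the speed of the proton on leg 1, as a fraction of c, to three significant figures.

Leg 1: speed unknown; τ_1 = 24.02/γ_1.
Leg 2: γ = 1/√(1 − 0.9868²) = 1/√0.02623 = 6.175; τ_2 = 7.273/6.175 = 1.178 ms.
Total proper time: τ_1 + 1.178 = 7.298, so τ_1 = 7.298 − 1.178 = 6.120 ms.
γ_1 = 24.02/6.120 = 3.925; β = √(1 − 1/γ²) = √0.9351.

β = 0.967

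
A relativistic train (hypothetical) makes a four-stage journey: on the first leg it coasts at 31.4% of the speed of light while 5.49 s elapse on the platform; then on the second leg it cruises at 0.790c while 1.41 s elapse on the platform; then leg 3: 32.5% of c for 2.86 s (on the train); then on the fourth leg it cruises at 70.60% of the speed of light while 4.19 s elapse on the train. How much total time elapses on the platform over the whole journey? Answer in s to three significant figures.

Δt = 15.8 s

Leg 1: 5.49 s is already measured on the platform.
Leg 2: 1.41 s is already measured on the platform.
Leg 3: β = 0.325; γ = 1/√(1 − 0.325²) = 1/√0.8944 = 1.057; Δt_3 = 1.057 × 2.86 = 3.024 s.
Leg 4: β = 0.7060; γ = 1/√(1 − 0.7060²) = 1/√0.5016 = 1.412; Δt_4 = 1.412 × 4.19 = 5.916 s.
Total: 5.490 + 1.410 + 3.024 + 5.916 s.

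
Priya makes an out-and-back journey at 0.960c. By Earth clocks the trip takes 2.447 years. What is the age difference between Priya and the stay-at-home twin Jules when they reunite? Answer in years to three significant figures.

Δt − τ = 1.76 years

γ = 1/√(1 − 0.960²) = 25/7 ≈ 3.571
Priya's elapsed proper time: τ = 2.447/3.571 = 0.6852 years.
Age gap = Δt − τ = 2.447 − 0.6852 years.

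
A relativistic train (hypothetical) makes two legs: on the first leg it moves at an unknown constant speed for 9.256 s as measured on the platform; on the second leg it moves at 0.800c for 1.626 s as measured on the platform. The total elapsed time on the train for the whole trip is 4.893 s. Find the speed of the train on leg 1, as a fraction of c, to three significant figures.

β = 0.906

Leg 1: speed unknown; τ_1 = 9.256/γ_1.
Leg 2: γ = 1/√(1 − 0.800²) = 5/3 ≈ 1.667; τ_2 = 1.626/1.667 = 0.9756 s.
Total proper time: τ_1 + 0.9756 = 4.893, so τ_1 = 4.893 − 0.9756 = 3.917 s.
γ_1 = 9.256/3.917 = 2.363; β = √(1 − 1/γ²) = √0.8209.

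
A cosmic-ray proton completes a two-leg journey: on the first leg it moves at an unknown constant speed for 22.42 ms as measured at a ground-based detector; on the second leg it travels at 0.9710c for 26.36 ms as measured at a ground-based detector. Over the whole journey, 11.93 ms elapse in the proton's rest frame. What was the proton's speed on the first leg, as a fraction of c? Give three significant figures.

β = 0.968

Leg 1: speed unknown; τ_1 = 22.42/γ_1.
Leg 2: γ = 1/√(1 − 0.9710²) = 1/√0.05716 = 4.183; τ_2 = 26.36/4.183 = 6.302 ms.
Total proper time: τ_1 + 6.302 = 11.93, so τ_1 = 11.93 − 6.302 = 5.628 ms.
γ_1 = 22.42/5.628 = 3.984; β = √(1 − 1/γ²) = √0.9370.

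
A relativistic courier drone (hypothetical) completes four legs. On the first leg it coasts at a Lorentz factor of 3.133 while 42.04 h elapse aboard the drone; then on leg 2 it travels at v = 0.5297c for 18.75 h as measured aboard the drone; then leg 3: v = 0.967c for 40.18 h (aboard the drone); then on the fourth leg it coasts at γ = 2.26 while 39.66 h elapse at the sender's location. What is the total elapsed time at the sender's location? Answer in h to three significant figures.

Leg 1: γ = 3.133; Δt_1 = 3.133 × 42.04 = 131.7 h.
Leg 2: γ = 1/√(1 − 0.5297²) = 1/√0.7194 = 1.179; Δt_2 = 1.179 × 18.75 = 22.11 h.
Leg 3: γ = 1/√(1 − 0.967²) = 1/√0.06491 = 3.925; Δt_3 = 3.925 × 40.18 = 157.7 h.
Leg 4: 39.66 h is already measured at the sender's location.
Total: 131.7 + 22.11 + 157.7 + 39.66 h.

Δt = 351 h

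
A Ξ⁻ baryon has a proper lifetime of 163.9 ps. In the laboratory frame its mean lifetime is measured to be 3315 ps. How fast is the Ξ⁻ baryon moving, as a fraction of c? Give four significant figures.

v = 0.9988c

γ = Δt/τ₀ = 3315/163.9 = 20.23
β = √(1 − 1/γ²) = √(1 − 0.002445) = √0.9976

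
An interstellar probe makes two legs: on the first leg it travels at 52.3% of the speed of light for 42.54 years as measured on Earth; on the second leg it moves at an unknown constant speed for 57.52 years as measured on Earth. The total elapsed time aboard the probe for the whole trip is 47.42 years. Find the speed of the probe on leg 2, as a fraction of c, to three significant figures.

β = 0.981

Leg 1: β = 0.523; γ = 1/√(1 − 0.523²) = 1/√0.7265 = 1.173; τ_1 = 42.54/1.173 = 36.26 years.
Leg 2: speed unknown; τ_2 = 57.52/γ_2.
Total proper time: 36.26 + τ_2 = 47.42, so τ_2 = 47.42 − 36.26 = 11.16 years.
γ_2 = 57.52/11.16 = 5.153; β = √(1 − 1/γ²) = √0.9623.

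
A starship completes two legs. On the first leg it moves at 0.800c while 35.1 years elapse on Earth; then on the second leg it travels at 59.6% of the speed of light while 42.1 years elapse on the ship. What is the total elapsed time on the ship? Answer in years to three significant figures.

Leg 1: γ = 1/√(1 − 0.800²) = 5/3 ≈ 1.667; τ_1 = 35.1/1.667 = 21.06 years.
Leg 2: 42.1 years is already measured on the ship.
Total: 21.06 + 42.10 years.

τ = 63.2 years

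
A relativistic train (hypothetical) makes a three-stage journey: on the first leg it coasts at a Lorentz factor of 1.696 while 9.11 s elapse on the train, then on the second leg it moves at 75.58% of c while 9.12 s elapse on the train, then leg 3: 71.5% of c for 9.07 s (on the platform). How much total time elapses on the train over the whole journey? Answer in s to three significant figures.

τ = 24.6 s

Leg 1: 9.11 s is already measured on the train.
Leg 2: 9.12 s is already measured on the train.
Leg 3: β = 0.715; γ = 1/√(1 − 0.715²) = 1/√0.4888 = 1.430; τ_3 = 9.07/1.430 = 6.341 s.
Total: 9.110 + 9.120 + 6.341 s.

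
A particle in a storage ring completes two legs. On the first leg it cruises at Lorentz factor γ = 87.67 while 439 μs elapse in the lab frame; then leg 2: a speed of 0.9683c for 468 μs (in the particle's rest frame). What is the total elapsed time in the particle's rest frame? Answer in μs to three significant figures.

Leg 1: γ = 87.67; τ_1 = 439/87.67 = 5.007 μs.
Leg 2: 468 μs is already measured in the particle's rest frame.
Total: 5.007 + 468.0 μs.

τ = 473 μs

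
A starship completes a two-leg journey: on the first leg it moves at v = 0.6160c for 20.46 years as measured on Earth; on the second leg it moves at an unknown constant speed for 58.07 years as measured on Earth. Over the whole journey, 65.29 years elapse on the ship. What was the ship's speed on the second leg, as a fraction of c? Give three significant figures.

Leg 1: γ = 1/√(1 − 0.6160²) = 1/√0.6205 = 1.269; τ_1 = 20.46/1.269 = 16.12 years.
Leg 2: speed unknown; τ_2 = 58.07/γ_2.
Total proper time: 16.12 + τ_2 = 65.29, so τ_2 = 65.29 − 16.12 = 49.17 years.
γ_2 = 58.07/49.17 = 1.181; β = √(1 − 1/γ²) = √0.2830.

β = 0.532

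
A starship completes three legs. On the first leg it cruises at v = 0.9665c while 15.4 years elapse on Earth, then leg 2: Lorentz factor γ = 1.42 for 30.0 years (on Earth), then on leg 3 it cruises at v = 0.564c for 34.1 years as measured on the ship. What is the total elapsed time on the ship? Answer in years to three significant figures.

τ = 59.2 years

Leg 1: γ = 1/√(1 − 0.9665²) = 1/√0.06588 = 3.896; τ_1 = 15.4/3.896 = 3.953 years.
Leg 2: γ = 1.42; τ_2 = 30.0/1.420 = 21.13 years.
Leg 3: 34.1 years is already measured on the ship.
Total: 3.953 + 21.13 + 34.10 years.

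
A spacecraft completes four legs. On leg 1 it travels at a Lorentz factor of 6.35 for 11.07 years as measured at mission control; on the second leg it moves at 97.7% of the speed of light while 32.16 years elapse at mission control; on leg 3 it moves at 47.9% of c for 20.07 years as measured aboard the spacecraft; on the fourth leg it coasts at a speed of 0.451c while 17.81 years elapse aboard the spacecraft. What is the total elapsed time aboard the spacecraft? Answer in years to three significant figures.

τ = 46.5 years

Leg 1: γ = 6.35; τ_1 = 11.07/6.350 = 1.743 years.
Leg 2: β = 0.977; γ = 1/√(1 − 0.977²) = 1/√0.04547 = 4.690; τ_2 = 32.16/4.690 = 6.858 years.
Leg 3: 20.07 years is already measured aboard the spacecraft.
Leg 4: 17.81 years is already measured aboard the spacecraft.
Total: 1.743 + 6.858 + 20.07 + 17.81 years.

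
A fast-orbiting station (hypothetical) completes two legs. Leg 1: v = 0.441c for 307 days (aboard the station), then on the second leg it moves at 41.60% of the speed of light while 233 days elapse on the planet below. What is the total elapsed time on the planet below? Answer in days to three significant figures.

Δt = 575 days

Leg 1: γ = 1/√(1 − 0.441²) = 1/√0.8055 = 1.114; Δt_1 = 1.114 × 307 = 342.1 days.
Leg 2: 233 days is already measured on the planet below.
Total: 342.1 + 233.0 days.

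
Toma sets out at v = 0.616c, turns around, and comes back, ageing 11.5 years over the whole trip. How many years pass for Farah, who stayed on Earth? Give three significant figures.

Δt = 14.6 years

γ = 1/√(1 − 0.616²) = 1/√0.6205 = 1.269
Earth-frame duration is the dilated interval: Δt = γτ = 1.269 × 11.5 years.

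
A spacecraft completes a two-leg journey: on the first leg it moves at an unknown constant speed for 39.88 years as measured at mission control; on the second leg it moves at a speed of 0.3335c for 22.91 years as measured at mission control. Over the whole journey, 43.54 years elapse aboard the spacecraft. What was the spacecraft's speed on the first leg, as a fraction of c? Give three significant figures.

Leg 1: speed unknown; τ_1 = 39.88/γ_1.
Leg 2: γ = 1/√(1 − 0.3335²) = 1/√0.8888 = 1.061; τ_2 = 22.91/1.061 = 21.60 years.
Total proper time: τ_1 + 21.60 = 43.54, so τ_1 = 43.54 − 21.60 = 21.94 years.
γ_1 = 39.88/21.94 = 1.818; β = √(1 − 1/γ²) = √0.6973.

β = 0.835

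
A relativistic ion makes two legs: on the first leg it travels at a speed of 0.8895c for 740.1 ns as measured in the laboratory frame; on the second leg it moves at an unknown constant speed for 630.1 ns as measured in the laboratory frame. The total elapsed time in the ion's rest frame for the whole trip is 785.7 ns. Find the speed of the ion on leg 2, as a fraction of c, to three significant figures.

Leg 1: γ = 1/√(1 − 0.8895²) = 1/√0.2088 = 2.188; τ_1 = 740.1/2.188 = 338.2 ns.
Leg 2: speed unknown; τ_2 = 630.1/γ_2.
Total proper time: 338.2 + τ_2 = 785.7, so τ_2 = 785.7 − 338.2 = 447.5 ns.
γ_2 = 630.1/447.5 = 1.408; β = √(1 − 1/γ²) = √0.4956.

β = 0.704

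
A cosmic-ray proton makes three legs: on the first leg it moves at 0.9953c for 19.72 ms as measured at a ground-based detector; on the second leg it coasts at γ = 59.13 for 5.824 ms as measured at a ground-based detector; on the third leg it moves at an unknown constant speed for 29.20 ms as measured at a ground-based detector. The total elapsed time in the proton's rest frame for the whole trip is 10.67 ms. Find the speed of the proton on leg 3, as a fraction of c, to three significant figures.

Leg 1: γ = 1/√(1 − 0.9953²) = 1/√0.009378 = 10.33; τ_1 = 19.72/10.33 = 1.910 ms.
Leg 2: γ = 59.13; τ_2 = 5.824/59.13 = 0.09849 ms.
Leg 3: speed unknown; τ_3 = 29.20/γ_3.
Total proper time: 1.910 + 0.09849 + τ_3 = 10.67, so τ_3 = 10.67 − 2.008 = 8.662 ms.
γ_3 = 29.20/8.662 = 3.371; β = √(1 − 1/γ²) = √0.9120.

β = 0.955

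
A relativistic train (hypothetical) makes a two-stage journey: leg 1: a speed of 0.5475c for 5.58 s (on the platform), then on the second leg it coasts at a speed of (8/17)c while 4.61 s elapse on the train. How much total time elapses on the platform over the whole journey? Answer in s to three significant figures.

Δt = 10.8 s

Leg 1: 5.58 s is already measured on the platform.
Leg 2: γ = 1/√(1 − (8/17)²) = 17/15 ≈ 1.133; Δt_2 = 1.133 × 4.61 = 5.225 s.
Total: 5.580 + 5.225 s.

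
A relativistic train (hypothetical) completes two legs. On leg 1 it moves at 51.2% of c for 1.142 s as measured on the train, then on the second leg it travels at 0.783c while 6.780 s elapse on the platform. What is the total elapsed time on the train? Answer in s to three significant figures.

Leg 1: 1.142 s is already measured on the train.
Leg 2: γ = 1/√(1 − 0.783²) = 1/√0.3869 = 1.608; τ_2 = 6.780/1.608 = 4.217 s.
Total: 1.142 + 4.217 s.

τ = 5.36 s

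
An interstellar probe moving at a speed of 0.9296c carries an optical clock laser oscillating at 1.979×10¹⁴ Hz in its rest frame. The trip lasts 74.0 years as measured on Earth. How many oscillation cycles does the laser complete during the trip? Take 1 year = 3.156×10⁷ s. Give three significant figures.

N = 1.70×10²³

γ = 1/√(1 − 0.9296²) = 1/√0.1358 = 2.713
The oscillator's own cycle count is N = f × τ where τ is the proper time aboard the probe. τ = Δt/γ = 74.0/2.713 = 27.27 years = 8.608×10⁸ s.
N = 1.979×10¹⁴ × 8.608×10⁸ = 1.703×10²³.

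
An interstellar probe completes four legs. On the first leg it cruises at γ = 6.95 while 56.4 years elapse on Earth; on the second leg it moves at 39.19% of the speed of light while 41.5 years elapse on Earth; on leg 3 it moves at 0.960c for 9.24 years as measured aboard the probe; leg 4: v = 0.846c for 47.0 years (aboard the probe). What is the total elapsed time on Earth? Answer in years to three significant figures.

Δt = 219 years

Leg 1: 56.4 years is already measured on Earth.
Leg 2: 41.5 years is already measured on Earth.
Leg 3: γ = 1/√(1 − 0.960²) = 25/7 ≈ 3.571; Δt_3 = 3.571 × 9.24 = 33.00 years.
Leg 4: γ = 1/√(1 − 0.846²) = 1/√0.2843 = 1.876; Δt_4 = 1.876 × 47.0 = 88.15 years.
Total: 56.40 + 41.50 + 33.00 + 88.15 years.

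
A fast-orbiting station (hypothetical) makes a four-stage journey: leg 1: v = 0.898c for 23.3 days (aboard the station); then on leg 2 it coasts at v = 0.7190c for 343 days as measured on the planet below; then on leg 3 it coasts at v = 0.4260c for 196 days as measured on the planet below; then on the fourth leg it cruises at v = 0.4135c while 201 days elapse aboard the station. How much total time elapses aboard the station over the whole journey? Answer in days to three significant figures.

τ = 640 days

Leg 1: 23.3 days is already measured aboard the station.
Leg 2: γ = 1/√(1 − 0.7190²) = 1/√0.4830 = 1.439; τ_2 = 343/1.439 = 238.4 days.
Leg 3: γ = 1/√(1 − 0.4260²) = 1/√0.8185 = 1.105; τ_3 = 196/1.105 = 177.3 days.
Leg 4: 201 days is already measured aboard the station.
Total: 23.30 + 238.4 + 177.3 + 201.0 days.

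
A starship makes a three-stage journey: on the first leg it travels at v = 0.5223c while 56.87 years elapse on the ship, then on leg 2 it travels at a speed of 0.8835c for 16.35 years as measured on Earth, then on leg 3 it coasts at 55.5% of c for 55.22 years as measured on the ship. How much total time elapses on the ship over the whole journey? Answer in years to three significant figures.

τ = 120 years

Leg 1: 56.87 years is already measured on the ship.
Leg 2: γ = 1/√(1 − 0.8835²) = 1/√0.2194 = 2.135; τ_2 = 16.35/2.135 = 7.659 years.
Leg 3: 55.22 years is already measured on the ship.
Total: 56.87 + 7.659 + 55.22 years.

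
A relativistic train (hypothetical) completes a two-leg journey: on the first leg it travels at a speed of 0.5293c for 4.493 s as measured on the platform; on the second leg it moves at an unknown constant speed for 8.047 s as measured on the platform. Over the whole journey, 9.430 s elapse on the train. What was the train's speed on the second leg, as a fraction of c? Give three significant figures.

Leg 1: γ = 1/√(1 − 0.5293²) = 1/√0.7198 = 1.179; τ_1 = 4.493/1.179 = 3.812 s.
Leg 2: speed unknown; τ_2 = 8.047/γ_2.
Total proper time: 3.812 + τ_2 = 9.430, so τ_2 = 9.430 − 3.812 = 5.618 s.
γ_2 = 8.047/5.618 = 1.432; β = √(1 − 1/γ²) = √0.5126.

β = 0.716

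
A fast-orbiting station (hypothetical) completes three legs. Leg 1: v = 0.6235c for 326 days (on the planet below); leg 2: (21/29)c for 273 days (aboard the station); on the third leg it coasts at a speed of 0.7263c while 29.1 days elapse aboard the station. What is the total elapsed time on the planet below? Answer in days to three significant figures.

Δt = 764 days

Leg 1: 326 days is already measured on the planet below.
Leg 2: γ = 1/√(1 − (21/29)²) = 29/20 = 1.450; Δt_2 = 1.450 × 273 = 395.9 days.
Leg 3: γ = 1/√(1 − 0.7263²) = 1/√0.4725 = 1.455; Δt_3 = 1.455 × 29.1 = 42.33 days.
Total: 326.0 + 395.9 + 42.33 days.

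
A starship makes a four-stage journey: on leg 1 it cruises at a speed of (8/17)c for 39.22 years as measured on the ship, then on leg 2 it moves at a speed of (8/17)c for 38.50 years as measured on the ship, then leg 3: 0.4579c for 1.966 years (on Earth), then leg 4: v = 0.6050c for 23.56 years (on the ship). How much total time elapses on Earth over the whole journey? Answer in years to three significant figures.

Δt = 120 years

Leg 1: γ = 1/√(1 − (8/17)²) = 17/15 ≈ 1.133; Δt_1 = 1.133 × 39.22 = 44.45 years.
Leg 2: γ = 1/√(1 − (8/17)²) = 17/15 ≈ 1.133; Δt_2 = 1.133 × 38.50 = 43.63 years.
Leg 3: 1.966 years is already measured on Earth.
Leg 4: γ = 1/√(1 − 0.6050²) = 1/√0.6340 = 1.256; Δt_4 = 1.256 × 23.56 = 29.59 years.
Total: 44.45 + 43.63 + 1.966 + 29.59 years.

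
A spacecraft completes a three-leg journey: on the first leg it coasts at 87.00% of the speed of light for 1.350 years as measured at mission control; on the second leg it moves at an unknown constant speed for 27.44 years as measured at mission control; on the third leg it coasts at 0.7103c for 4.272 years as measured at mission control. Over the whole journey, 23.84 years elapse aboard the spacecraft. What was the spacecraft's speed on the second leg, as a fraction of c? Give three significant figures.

β = 0.678

Leg 1: β = 0.8700; γ = 1/√(1 − 0.8700²) = 1/√0.2431 = 2.028; τ_1 = 1.350/2.028 = 0.6656 years.
Leg 2: speed unknown; τ_2 = 27.44/γ_2.
Leg 3: γ = 1/√(1 − 0.7103²) = 1/√0.4955 = 1.421; τ_3 = 4.272/1.421 = 3.007 years.
Total proper time: 0.6656 + τ_2 + 3.007 = 23.84, so τ_2 = 23.84 − 3.673 = 20.17 years.
γ_2 = 27.44/20.17 = 1.361; β = √(1 − 1/γ²) = √0.4598.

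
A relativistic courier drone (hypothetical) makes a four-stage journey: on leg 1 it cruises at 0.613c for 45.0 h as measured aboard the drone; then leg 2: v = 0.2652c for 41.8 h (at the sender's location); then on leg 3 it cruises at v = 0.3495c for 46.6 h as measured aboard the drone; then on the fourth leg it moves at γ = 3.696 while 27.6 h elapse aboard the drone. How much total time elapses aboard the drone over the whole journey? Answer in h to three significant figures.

Leg 1: 45.0 h is already measured aboard the drone.
Leg 2: γ = 1/√(1 − 0.2652²) = 1/√0.9297 = 1.037; τ_2 = 41.8/1.037 = 40.30 h.
Leg 3: 46.6 h is already measured aboard the drone.
Leg 4: 27.6 h is already measured aboard the drone.
Total: 45.00 + 40.30 + 46.60 + 27.60 h.

τ = 160 h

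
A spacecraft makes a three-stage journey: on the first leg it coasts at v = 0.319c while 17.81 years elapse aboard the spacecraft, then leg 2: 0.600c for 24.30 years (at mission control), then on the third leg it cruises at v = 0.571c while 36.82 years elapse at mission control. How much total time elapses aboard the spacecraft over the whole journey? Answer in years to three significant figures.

Leg 1: 17.81 years is already measured aboard the spacecraft.
Leg 2: γ = 1/√(1 − 0.600²) = 5/4 = 1.250; τ_2 = 24.30/1.250 = 19.44 years.
Leg 3: γ = 1/√(1 − 0.571²) = 1/√0.6740 = 1.218; τ_3 = 36.82/1.218 = 30.23 years.
Total: 17.81 + 19.44 + 30.23 years.

τ = 67.5 years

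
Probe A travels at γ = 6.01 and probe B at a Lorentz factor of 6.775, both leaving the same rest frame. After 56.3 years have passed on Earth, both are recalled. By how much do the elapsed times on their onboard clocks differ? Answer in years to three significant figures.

|τ_A − τ_B| = 1.06 years

A: γ = 6.01; τ_A = 56.3/6.010 = 9.368 years.
B: γ = 6.775; τ_B = 56.3/6.775 = 8.310 years.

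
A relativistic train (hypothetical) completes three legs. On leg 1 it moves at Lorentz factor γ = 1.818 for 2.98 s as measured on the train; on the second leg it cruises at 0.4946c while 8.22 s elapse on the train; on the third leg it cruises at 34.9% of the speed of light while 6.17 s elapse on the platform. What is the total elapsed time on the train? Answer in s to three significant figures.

τ = 17.0 s

Leg 1: 2.98 s is already measured on the train.
Leg 2: 8.22 s is already measured on the train.
Leg 3: β = 0.349; γ = 1/√(1 − 0.349²) = 1/√0.8782 = 1.067; τ_3 = 6.17/1.067 = 5.782 s.
Total: 2.980 + 8.220 + 5.782 s.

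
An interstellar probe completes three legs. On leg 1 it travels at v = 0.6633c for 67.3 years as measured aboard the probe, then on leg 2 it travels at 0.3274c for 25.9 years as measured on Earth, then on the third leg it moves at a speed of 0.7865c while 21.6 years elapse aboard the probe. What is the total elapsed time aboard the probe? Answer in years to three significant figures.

τ = 113 years

Leg 1: 67.3 years is already measured aboard the probe.
Leg 2: γ = 1/√(1 − 0.3274²) = 1/√0.8928 = 1.058; τ_2 = 25.9/1.058 = 24.47 years.
Leg 3: 21.6 years is already measured aboard the probe.
Total: 67.30 + 24.47 + 21.60 years.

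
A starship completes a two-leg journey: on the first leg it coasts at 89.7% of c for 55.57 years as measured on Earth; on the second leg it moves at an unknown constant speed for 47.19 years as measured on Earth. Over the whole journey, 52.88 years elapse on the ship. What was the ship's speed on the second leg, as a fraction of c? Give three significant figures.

β = 0.800

Leg 1: β = 0.897; γ = 1/√(1 − 0.897²) = 1/√0.1954 = 2.262; τ_1 = 55.57/2.262 = 24.56 years.
Leg 2: speed unknown; τ_2 = 47.19/γ_2.
Total proper time: 24.56 + τ_2 = 52.88, so τ_2 = 52.88 − 24.56 = 28.32 years.
γ_2 = 47.19/28.32 = 1.667; β = √(1 − 1/γ²) = √0.6399.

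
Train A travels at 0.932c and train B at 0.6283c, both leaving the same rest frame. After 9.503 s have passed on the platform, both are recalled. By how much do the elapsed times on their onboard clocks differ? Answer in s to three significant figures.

A: γ = 1/√(1 − 0.932²) = 1/√0.1314 = 2.759; τ_A = 9.503/2.759 = 3.444 s.
B: γ = 1/√(1 − 0.6283²) = 1/√0.6052 = 1.285; τ_B = 9.503/1.285 = 7.393 s.

|τ_A − τ_B| = 3.95 s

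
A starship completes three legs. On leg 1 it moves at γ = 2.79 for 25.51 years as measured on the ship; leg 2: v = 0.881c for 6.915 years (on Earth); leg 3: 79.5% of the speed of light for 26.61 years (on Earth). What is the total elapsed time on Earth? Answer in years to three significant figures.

Δt = 105 years

Leg 1: γ = 2.79; Δt_1 = 2.790 × 25.51 = 71.17 years.
Leg 2: 6.915 years is already measured on Earth.
Leg 3: 26.61 years is already measured on Earth.
Total: 71.17 + 6.915 + 26.61 years.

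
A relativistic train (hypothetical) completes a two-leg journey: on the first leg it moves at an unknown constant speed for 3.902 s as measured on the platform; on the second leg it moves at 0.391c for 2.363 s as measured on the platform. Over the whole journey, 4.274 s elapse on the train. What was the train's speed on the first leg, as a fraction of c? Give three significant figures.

β = 0.843

Leg 1: speed unknown; τ_1 = 3.902/γ_1.
Leg 2: γ = 1/√(1 − 0.391²) = 1/√0.8471 = 1.086; τ_2 = 2.363/1.086 = 2.175 s.
Total proper time: τ_1 + 2.175 = 4.274, so τ_1 = 4.274 − 2.175 = 2.099 s.
γ_1 = 3.902/2.099 = 1.859; β = √(1 − 1/γ²) = √0.7106.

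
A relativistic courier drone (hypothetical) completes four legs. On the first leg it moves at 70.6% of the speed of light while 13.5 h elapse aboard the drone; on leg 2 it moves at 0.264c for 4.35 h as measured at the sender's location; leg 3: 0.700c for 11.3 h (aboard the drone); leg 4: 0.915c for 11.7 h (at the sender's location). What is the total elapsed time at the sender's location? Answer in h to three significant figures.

Δt = 50.9 h

Leg 1: β = 0.706; γ = 1/√(1 − 0.706²) = 1/√0.5016 = 1.412; Δt_1 = 1.412 × 13.5 = 19.06 h.
Leg 2: 4.35 h is already measured at the sender's location.
Leg 3: γ = 1/√(1 − 0.700²) = 1/√0.5100 = 1.400; Δt_3 = 1.400 × 11.3 = 15.82 h.
Leg 4: 11.7 h is already measured at the sender's location.
Total: 19.06 + 4.350 + 15.82 + 11.70 h.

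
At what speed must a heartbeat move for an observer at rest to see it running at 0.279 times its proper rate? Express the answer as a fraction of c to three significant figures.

β = 0.960

Rate ratio = 1/γ, so γ = 1/0.279 = 3.584.
β = √(1 − 1/γ²) = √(1 − 0.279²) = √0.9222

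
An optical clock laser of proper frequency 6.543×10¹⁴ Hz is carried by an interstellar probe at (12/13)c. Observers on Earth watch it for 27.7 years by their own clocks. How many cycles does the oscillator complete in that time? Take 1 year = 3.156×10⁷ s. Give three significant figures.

γ = 1/√(1 − (12/13)²) = 13/5 = 2.600
During 27.7 years of lab time, the oscillator's proper time advances by τ = Δt/γ = 27.7/2.600 = 10.65 years = 3.362×10⁸ s.
N = f × τ = 6.543×10¹⁴ × 3.362×10⁸ = 2.200×10²³.

N = 2.20×10²³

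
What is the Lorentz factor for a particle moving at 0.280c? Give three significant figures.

γ = 1.04

γ = 1/√(1 − 0.280²) = 25/24 ≈ 1.042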